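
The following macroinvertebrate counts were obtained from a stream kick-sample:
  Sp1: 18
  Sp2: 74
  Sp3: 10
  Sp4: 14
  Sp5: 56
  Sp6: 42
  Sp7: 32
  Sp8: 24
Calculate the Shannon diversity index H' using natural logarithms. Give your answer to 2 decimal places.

1.89

Total N = 18+74+10+14+56+42+32+24 = 270, so the proportions are 0.0667, 0.2741, 0.037, 0.0519, 0.2074, 0.1556, 0.1185, 0.0889 (working shown to 4 dp, full precision carried).
Each pᵢ ln pᵢ term: 0.0667×(-2.7081)=-0.1805, 0.2741×(-1.2944)=-0.3547, 0.037×(-3.2958)=-0.1221, 0.0519×(-2.9594)=-0.1534, 0.2074×(-1.5731)=-0.3263, 0.1556×(-1.8608)=-0.2895, 0.1185×(-2.1327)=-0.2528, 0.0889×(-2.4204)=-0.2151.
Sum = -1.8944, so H' = 1.89.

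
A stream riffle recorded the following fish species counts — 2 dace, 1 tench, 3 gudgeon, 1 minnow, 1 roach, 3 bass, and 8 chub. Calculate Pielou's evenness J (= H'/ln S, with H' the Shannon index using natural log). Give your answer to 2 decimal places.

Total N = 2+1+3+1+1+3+8 = 19, so the proportions are 0.1053, 0.0526, 0.1579, 0.0526, 0.0526, 0.1579, 0.4211 (working shown to 4 dp, full precision carried).
H' = −Σ pᵢ ln pᵢ = −((-0.2370) + (-0.1550) + (-0.2914) + (-0.1550) + (-0.1550) + (-0.2914) + (-0.3642)) = 1.6490.
With S = 7 species, ln S = 1.9459, so J = 1.6490/1.9459 = 0.8474, i.e. 0.85 to 2 decimal places.

0.85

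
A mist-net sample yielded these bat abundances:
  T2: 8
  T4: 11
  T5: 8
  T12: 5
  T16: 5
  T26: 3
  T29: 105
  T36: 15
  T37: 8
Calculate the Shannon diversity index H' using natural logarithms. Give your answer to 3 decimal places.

1.404

Total N = 8+11+8+5+5+3+105+15+8 = 168, so the proportions are 0.04762, 0.06548, 0.04762, 0.02976, 0.02976, 0.01786, 0.625, 0.08929, 0.04762 (working shown to 5 dp, full precision carried).
Each pᵢ ln pᵢ term: 0.04762×(-3.04452)=-0.14498, 0.06548×(-2.72607)=-0.17849, 0.04762×(-3.04452)=-0.14498, 0.02976×(-3.51453)=-0.10460, 0.02976×(-3.51453)=-0.10460, 0.01786×(-4.02535)=-0.07188, 0.625×(-0.47000)=-0.29375, 0.08929×(-2.41591)=-0.21571, 0.04762×(-3.04452)=-0.14498.
Sum = -1.40396, so H' = 1.404.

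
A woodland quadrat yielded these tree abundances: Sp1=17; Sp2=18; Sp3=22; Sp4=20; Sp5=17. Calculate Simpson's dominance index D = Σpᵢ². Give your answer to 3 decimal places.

0.202

Total N = 17+18+22+20+17 = 94, so the proportions are 0.18085, 0.19149, 0.23404, 0.21277, 0.18085 (working shown to 5 dp, full precision carried).
D = 0.18085² + 0.19149² + 0.23404² + 0.21277² + 0.18085² = 0.03271 + 0.03667 + 0.05478 + 0.04527 + 0.03271 = 0.20213.
To 3 decimal places, D = 0.202.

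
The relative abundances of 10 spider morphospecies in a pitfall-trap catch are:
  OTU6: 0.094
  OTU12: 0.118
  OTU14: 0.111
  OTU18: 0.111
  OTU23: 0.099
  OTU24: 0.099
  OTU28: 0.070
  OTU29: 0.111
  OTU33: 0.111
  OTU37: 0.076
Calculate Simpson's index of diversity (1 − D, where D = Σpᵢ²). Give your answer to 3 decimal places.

0.898

D = 0.094² + 0.118² + 0.111² + 0.111² + 0.099² + 0.099² + 0.07² + 0.111² + 0.111² + 0.076² = 0.00884 + 0.01392 + 0.01232 + 0.01232 + 0.00980 + 0.00980 + 0.00490 + 0.01232 + 0.01232 + 0.00578 = 0.10232 (working shown to 5 dp, full precision carried).
So 1 − D = 0.89768, i.e. 0.898 to 3 decimal places.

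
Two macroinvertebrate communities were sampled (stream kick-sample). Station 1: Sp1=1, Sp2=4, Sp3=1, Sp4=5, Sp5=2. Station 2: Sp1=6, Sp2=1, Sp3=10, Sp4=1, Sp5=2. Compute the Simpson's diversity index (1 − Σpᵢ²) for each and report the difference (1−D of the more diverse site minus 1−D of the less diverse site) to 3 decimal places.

Station 1: N=13, proportions 0.07692, 0.30769, 0.07692, 0.38462, 0.15385, giving 1−D = 0.72189 (working shown to 5 dp, full precision carried).
Station 2: N=20, proportions 0.3, 0.05, 0.5, 0.05, 0.1, giving 1−D = 0.64500.
Difference = |0.72189 − 0.64500| = 0.07689, i.e. 0.077 to 3 decimal places.

0.077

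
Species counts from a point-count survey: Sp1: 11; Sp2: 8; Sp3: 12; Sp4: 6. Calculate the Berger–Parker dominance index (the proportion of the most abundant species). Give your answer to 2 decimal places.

0.32

Total N = 11+8+12+6 = 37, so the proportions are 0.2973, 0.2162, 0.3243, 0.1622 (working shown to 4 dp, full precision carried).
The largest proportion is 0.3243, i.e. d = 0.32 to 2 decimal places.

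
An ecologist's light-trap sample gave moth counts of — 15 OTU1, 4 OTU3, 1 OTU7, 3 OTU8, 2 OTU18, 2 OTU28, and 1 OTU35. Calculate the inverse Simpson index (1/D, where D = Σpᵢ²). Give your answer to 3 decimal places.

Total N = 15+4+1+3+2+2+1 = 28, so the proportions are 0.535714, 0.142857, 0.035714, 0.107143, 0.071429, 0.071429, 0.035714 (working shown to 6 dp, full precision carried).
D = 0.535714² + 0.142857² + 0.035714² + 0.107143² + 0.071429² + 0.071429² + 0.035714² = 0.286990 + 0.020408 + 0.001276 + 0.011480 + 0.005102 + 0.005102 + 0.001276 = 0.331633.
So 1/D = 3.01538, i.e. 3.015 to 3 decimal places.

3.015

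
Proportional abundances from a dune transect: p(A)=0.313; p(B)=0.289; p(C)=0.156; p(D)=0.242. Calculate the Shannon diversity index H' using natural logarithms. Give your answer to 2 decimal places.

Each pᵢ ln pᵢ term (working shown to 4 dp, full precision carried): 0.313×(-1.1616)=-0.3636, 0.289×(-1.2413)=-0.3587, 0.156×(-1.8579)=-0.2898, 0.242×(-1.4188)=-0.3434.
Sum = -1.3555, so H' = 1.36.

1.36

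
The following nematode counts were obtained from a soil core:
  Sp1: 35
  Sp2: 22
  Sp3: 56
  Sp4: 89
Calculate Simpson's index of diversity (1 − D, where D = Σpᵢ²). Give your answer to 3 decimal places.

Total N = 35+22+56+89 = 202, so the proportions are 0.17327, 0.10891, 0.27723, 0.44059 (working shown to 5 dp, full precision carried).
D = 0.17327² + 0.10891² + 0.27723² + 0.44059² = 0.03002 + 0.01186 + 0.07686 + 0.19412 = 0.31286.
So 1 − D = 0.68714, i.e. 0.687 to 3 decimal places.

0.687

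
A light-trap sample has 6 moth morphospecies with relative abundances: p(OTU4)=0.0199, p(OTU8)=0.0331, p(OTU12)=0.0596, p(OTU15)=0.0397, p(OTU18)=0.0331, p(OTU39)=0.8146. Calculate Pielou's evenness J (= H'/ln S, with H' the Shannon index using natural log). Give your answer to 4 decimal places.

H' = −Σ pᵢ ln pᵢ = −((-0.077949) + (-0.112812) + (-0.168078) + (-0.128088) + (-0.112812) + (-0.167040)) = 0.766780 (working shown to 6 dp, full precision carried).
With S = 6 species, ln S = 1.791759, so J = 0.766780/1.791759 = 0.427948, i.e. 0.4279 to 4 decimal places.

0.4279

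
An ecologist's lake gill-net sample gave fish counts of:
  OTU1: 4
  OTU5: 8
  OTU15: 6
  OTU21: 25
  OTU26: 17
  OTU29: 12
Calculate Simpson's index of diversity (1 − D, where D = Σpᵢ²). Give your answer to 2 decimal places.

Total N = 4+8+6+25+17+12 = 72, so the proportions are 0.0556, 0.1111, 0.0833, 0.3472, 0.2361, 0.1667 (working shown to 4 dp, full precision carried).
D = 0.0556² + 0.1111² + 0.0833² + 0.3472² + 0.2361² + 0.1667² = 0.0031 + 0.0123 + 0.0069 + 0.1206 + 0.0557 + 0.0278 = 0.2265.
So 1 − D = 0.7735, i.e. 0.77 to 2 decimal places.

0.77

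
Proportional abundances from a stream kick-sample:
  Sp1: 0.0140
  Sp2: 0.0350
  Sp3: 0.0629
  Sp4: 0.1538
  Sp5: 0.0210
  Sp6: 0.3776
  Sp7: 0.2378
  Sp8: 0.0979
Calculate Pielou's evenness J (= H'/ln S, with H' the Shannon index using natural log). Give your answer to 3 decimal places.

H' = −Σ pᵢ ln pᵢ = −((-0.05976) + (-0.11733) + (-0.17399) + (-0.28793) + (-0.08113) + (-0.36775) + (-0.34156) + (-0.22750)) = 1.65696 (working shown to 5 dp, full precision carried).
With S = 8 species, ln S = 2.07944, so J = 1.65696/2.07944 = 0.79683, i.e. 0.797 to 3 decimal places.

0.797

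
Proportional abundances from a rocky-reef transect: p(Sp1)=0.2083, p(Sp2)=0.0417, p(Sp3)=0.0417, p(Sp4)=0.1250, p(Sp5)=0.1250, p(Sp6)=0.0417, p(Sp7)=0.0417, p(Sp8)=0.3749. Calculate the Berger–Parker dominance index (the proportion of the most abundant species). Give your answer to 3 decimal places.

The largest proportion is 0.3749, i.e. d = 0.375 to 3 decimal places.

0.375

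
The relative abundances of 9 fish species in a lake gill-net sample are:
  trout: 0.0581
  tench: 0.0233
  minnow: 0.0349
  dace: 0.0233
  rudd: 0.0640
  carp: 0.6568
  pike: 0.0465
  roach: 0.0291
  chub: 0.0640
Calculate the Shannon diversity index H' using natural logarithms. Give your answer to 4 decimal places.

1.3312

Each pᵢ ln pᵢ term (working shown to 6 dp, full precision carried): 0.0581×(-2.845590)=-0.165329, 0.0233×(-3.759302)=-0.087592, 0.0349×(-3.355268)=-0.117099, 0.0233×(-3.759302)=-0.087592, 0.064×(-2.748872)=-0.175928, 0.6568×(-0.420376)=-0.276103, 0.0465×(-3.068303)=-0.142676, 0.0291×(-3.537017)=-0.102927, 0.064×(-2.748872)=-0.175928.
Sum = -1.331173, so H' = 1.3312.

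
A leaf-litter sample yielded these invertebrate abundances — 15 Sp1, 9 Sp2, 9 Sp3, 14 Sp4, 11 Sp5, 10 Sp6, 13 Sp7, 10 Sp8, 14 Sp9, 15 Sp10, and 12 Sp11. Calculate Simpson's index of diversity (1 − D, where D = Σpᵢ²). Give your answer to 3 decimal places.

0.906

Total N = 15+9+9+14+11+10+13+10+14+15+12 = 132, so the proportions are 0.11364, 0.06818, 0.06818, 0.10606, 0.08333, 0.07576, 0.09848, 0.07576, 0.10606, 0.11364, 0.09091 (working shown to 5 dp, full precision carried).
D = 0.11364² + 0.06818² + 0.06818² + 0.10606² + 0.08333² + 0.07576² + 0.09848² + 0.07576² + 0.10606² + 0.11364² + 0.09091² = 0.01291 + 0.00465 + 0.00465 + 0.01125 + 0.00694 + 0.00574 + 0.00970 + 0.00574 + 0.01125 + 0.01291 + 0.00826 = 0.09401.
So 1 − D = 0.90599, i.e. 0.906 to 3 decimal places.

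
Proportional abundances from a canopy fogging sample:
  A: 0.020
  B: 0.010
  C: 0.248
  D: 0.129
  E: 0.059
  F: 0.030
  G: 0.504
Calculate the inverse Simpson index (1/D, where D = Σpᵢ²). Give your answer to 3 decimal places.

D = 0.02² + 0.01² + 0.248² + 0.129² + 0.059² + 0.03² + 0.504² = 0.000400 + 0.000100 + 0.061504 + 0.016641 + 0.003481 + 0.000900 + 0.254016 = 0.337042 (working shown to 6 dp, full precision carried).
So 1/D = 2.96699, i.e. 2.967 to 3 decimal places.

2.967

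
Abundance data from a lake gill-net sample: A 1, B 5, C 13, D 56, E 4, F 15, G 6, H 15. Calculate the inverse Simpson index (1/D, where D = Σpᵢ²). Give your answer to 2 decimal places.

Total N = 1+5+13+56+4+15+6+15 = 115, so the proportions are 0.008696, 0.043478, 0.113043, 0.486957, 0.034783, 0.130435, 0.052174, 0.130435 (working shown to 6 dp, full precision carried).
D = 0.008696² + 0.043478² + 0.113043² + 0.486957² + 0.034783² + 0.130435² + 0.052174² + 0.130435² = 0.000076 + 0.001890 + 0.012779 + 0.237127 + 0.001210 + 0.017013 + 0.002722 + 0.017013 = 0.289830.
So 1/D = 3.4503, i.e. 3.45 to 2 decimal places.

3.45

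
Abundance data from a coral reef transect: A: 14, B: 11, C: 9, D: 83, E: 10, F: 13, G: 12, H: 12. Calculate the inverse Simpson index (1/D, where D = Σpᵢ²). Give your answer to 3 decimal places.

Total N = 14+11+9+83+10+13+12+12 = 164, so the proportions are 0.0853659, 0.0670732, 0.054878, 0.5060976, 0.0609756, 0.0792683, 0.0731707, 0.0731707 (working shown to 7 dp, full precision carried).
D = 0.0853659² + 0.0670732² + 0.054878² + 0.5060976² + 0.0609756² + 0.0792683² + 0.0731707² + 0.0731707² = 0.0072873 + 0.0044988 + 0.0030116 + 0.2561347 + 0.0037180 + 0.0062835 + 0.0053540 + 0.0053540 = 0.2916419.
So 1/D = 3.42886, i.e. 3.429 to 3 decimal places.

3.429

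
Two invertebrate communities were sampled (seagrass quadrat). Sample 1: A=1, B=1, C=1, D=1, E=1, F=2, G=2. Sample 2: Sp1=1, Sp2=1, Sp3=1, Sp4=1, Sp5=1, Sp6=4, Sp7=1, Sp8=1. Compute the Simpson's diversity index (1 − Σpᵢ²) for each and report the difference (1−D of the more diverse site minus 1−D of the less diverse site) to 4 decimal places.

Sample 1: N=9, proportions 0.111111, 0.111111, 0.111111, 0.111111, 0.111111, 0.222222, 0.222222, giving 1−D = 0.839506 (working shown to 6 dp, full precision carried).
Sample 2: N=11, proportions 0.090909, 0.090909, 0.090909, 0.090909, 0.090909, 0.363636, 0.090909, 0.090909, giving 1−D = 0.809917.
Difference = |0.839506 − 0.809917| = 0.029589, i.e. 0.0296 to 4 decimal places.

0.0296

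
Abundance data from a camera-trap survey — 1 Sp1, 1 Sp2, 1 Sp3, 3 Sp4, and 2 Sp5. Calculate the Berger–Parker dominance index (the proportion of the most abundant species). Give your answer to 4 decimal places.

0.3750

Total N = 1+1+1+3+2 = 8, so the proportions are 0.125, 0.125, 0.125, 0.375, 0.25 (working shown to 6 dp, full precision carried).
The largest proportion is 0.375, i.e. d = 0.3750 to 4 decimal places.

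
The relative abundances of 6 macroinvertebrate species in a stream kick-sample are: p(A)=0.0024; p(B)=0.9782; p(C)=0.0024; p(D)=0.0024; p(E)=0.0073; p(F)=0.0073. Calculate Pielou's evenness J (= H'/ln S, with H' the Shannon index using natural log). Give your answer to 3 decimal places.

H' = −Σ pᵢ ln pᵢ = −((-0.01448) + (-0.02156) + (-0.01448) + (-0.01448) + (-0.03592) + (-0.03592)) = 0.13682 (working shown to 5 dp, full precision carried).
With S = 6 species, ln S = 1.79176, so J = 0.13682/1.79176 = 0.07636, i.e. 0.076 to 3 decimal places.

0.076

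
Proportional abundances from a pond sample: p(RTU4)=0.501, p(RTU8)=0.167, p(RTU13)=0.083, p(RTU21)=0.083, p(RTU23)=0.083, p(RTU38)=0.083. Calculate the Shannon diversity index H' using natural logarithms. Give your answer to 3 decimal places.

Each pᵢ ln pᵢ term (working shown to 5 dp, full precision carried): 0.501×(-0.69115)=-0.34627, 0.167×(-1.78976)=-0.29889, 0.083×(-2.48891)=-0.20658, 0.083×(-2.48891)=-0.20658, 0.083×(-2.48891)=-0.20658, 0.083×(-2.48891)=-0.20658.
Sum = -1.47148, so H' = 1.471.

1.471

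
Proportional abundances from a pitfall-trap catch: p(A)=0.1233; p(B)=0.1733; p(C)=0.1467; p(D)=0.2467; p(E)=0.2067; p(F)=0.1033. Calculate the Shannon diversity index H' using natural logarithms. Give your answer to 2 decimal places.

1.75

Each pᵢ ln pᵢ term (working shown to 4 dp, full precision carried): 0.1233×(-2.0931)=-0.2581, 0.1733×(-1.7527)=-0.3037, 0.1467×(-1.9194)=-0.2816, 0.2467×(-1.3996)=-0.3453, 0.2067×(-1.5765)=-0.3259, 0.1033×(-2.2701)=-0.2345.
Sum = -1.7490, so H' = 1.75.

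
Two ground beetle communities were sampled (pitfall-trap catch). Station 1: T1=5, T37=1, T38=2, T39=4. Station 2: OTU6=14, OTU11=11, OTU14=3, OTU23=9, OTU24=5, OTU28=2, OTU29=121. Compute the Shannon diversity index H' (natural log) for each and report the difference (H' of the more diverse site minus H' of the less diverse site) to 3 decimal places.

0.228

Station 1: N=12, proportions 0.416667, 0.083333, 0.166667, 0.333333, giving H' = 1.236685 (working shown to 6 dp, full precision carried).
Station 2: N=165, proportions 0.084848, 0.066667, 0.018182, 0.054545, 0.030303, 0.012121, 0.733333, giving H' = 1.008257.
Difference = |1.236685 − 1.008257| = 0.228428, i.e. 0.228 to 3 decimal places.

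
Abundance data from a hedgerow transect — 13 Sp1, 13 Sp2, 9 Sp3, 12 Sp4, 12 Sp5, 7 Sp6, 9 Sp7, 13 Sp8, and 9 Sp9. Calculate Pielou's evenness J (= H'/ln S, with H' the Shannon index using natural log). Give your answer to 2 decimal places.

0.99

Total N = 13+13+9+12+12+7+9+13+9 = 97, so the proportions are 0.134, 0.134, 0.0928, 0.1237, 0.1237, 0.0722, 0.0928, 0.134, 0.0928 (working shown to 4 dp, full precision carried).
H' = −Σ pᵢ ln pᵢ = −((-0.2693) + (-0.2693) + (-0.2206) + (-0.2585) + (-0.2585) + (-0.1897) + (-0.2206) + (-0.2693) + (-0.2206)) = 2.1766.
With S = 9 species, ln S = 2.1972, so J = 2.1766/2.1972 = 0.9906, i.e. 0.99 to 2 decimal places.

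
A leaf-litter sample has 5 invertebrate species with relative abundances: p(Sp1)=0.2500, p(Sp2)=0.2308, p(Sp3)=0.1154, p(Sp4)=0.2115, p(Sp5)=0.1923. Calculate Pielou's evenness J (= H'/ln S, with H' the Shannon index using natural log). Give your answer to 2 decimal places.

H' = −Σ pᵢ ln pᵢ = −((-0.3466) + (-0.3384) + (-0.2492) + (-0.3286) + (-0.3170)) = 1.5798 (working shown to 4 dp, full precision carried).
With S = 5 species, ln S = 1.6094, so J = 1.5798/1.6094 = 0.9816, i.e. 0.98 to 2 decimal places.

0.98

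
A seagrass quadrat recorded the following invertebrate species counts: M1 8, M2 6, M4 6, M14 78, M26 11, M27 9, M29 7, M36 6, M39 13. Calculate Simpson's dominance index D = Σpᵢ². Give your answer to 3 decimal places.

Total N = 8+6+6+78+11+9+7+6+13 = 144, so the proportions are 0.05556, 0.04167, 0.04167, 0.54167, 0.07639, 0.0625, 0.04861, 0.04167, 0.09028 (working shown to 5 dp, full precision carried).
D = 0.05556² + 0.04167² + 0.04167² + 0.54167² + 0.07639² + 0.0625² + 0.04861² + 0.04167² + 0.09028² = 0.00309 + 0.00174 + 0.00174 + 0.29340 + 0.00584 + 0.00391 + 0.00236 + 0.00174 + 0.00815 = 0.32195.
To 3 decimal places, D = 0.322.

0.322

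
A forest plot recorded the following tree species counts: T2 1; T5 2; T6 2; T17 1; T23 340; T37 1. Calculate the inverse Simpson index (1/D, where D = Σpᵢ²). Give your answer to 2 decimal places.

Total N = 1+2+2+1+340+1 = 347, so the proportions are 0.00288, 0.00576, 0.00576, 0.00288, 0.97983, 0.00288 (working shown to 5 dp, full precision carried).
D = 0.00288² + 0.00576² + 0.00576² + 0.00288² + 0.97983² + 0.00288² = 0.00001 + 0.00003 + 0.00003 + 0.00001 + 0.96006 + 0.00001 = 0.96015.
So 1/D = 1.0415, i.e. 1.04 to 2 decimal places.

1.04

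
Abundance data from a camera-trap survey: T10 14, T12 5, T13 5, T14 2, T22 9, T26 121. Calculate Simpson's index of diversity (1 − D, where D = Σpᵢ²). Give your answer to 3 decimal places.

0.385

Total N = 14+5+5+2+9+121 = 156, so the proportions are 0.08974, 0.03205, 0.03205, 0.01282, 0.05769, 0.77564 (working shown to 5 dp, full precision carried).
D = 0.08974² + 0.03205² + 0.03205² + 0.01282² + 0.05769² + 0.77564² = 0.00805 + 0.00103 + 0.00103 + 0.00016 + 0.00333 + 0.60162 = 0.61522.
So 1 − D = 0.38478, i.e. 0.385 to 3 decimal places.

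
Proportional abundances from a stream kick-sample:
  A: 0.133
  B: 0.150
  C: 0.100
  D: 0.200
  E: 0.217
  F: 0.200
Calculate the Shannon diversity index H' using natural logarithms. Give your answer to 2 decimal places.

1.76

Each pᵢ ln pᵢ term (working shown to 4 dp, full precision carried): 0.133×(-2.0174)=-0.2683, 0.15×(-1.8971)=-0.2846, 0.1×(-2.3026)=-0.2303, 0.2×(-1.6094)=-0.3219, 0.217×(-1.5279)=-0.3315, 0.2×(-1.6094)=-0.3219.
Sum = -1.7585, so H' = 1.76.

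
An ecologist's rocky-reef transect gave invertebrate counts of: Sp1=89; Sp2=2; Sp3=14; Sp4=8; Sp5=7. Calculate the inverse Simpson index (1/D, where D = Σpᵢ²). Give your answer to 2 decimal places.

1.75

Total N = 89+2+14+8+7 = 120, so the proportions are 0.74167, 0.01667, 0.11667, 0.06667, 0.05833 (working shown to 5 dp, full precision carried).
D = 0.74167² + 0.01667² + 0.11667² + 0.06667² + 0.05833² = 0.55007 + 0.00028 + 0.01361 + 0.00444 + 0.00340 = 0.57181.
So 1/D = 1.7488, i.e. 1.75 to 2 decimal places.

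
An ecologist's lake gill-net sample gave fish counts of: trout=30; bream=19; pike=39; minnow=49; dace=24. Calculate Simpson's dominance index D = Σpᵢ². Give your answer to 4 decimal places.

0.2222

Total N = 30+19+39+49+24 = 161, so the proportions are 0.186335, 0.118012, 0.242236, 0.304348, 0.149068 (working shown to 6 dp, full precision carried).
D = 0.186335² + 0.118012² + 0.242236² + 0.304348² + 0.149068² = 0.034721 + 0.013927 + 0.058678 + 0.092628 + 0.022221 = 0.222175.
To 4 decimal places, D = 0.2222.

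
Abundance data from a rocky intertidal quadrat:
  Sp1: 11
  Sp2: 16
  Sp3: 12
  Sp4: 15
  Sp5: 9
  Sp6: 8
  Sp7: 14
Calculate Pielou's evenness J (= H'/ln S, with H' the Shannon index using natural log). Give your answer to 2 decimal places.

0.99

Total N = 11+16+12+15+9+8+14 = 85, so the proportions are 0.1294, 0.1882, 0.1412, 0.1765, 0.1059, 0.0941, 0.1647 (working shown to 4 dp, full precision carried).
H' = −Σ pᵢ ln pᵢ = −((-0.2646) + (-0.3144) + (-0.2764) + (-0.3061) + (-0.2378) + (-0.2224) + (-0.2971)) = 1.9187.
With S = 7 species, ln S = 1.9459, so J = 1.9187/1.9459 = 0.9860, i.e. 0.99 to 2 decimal places.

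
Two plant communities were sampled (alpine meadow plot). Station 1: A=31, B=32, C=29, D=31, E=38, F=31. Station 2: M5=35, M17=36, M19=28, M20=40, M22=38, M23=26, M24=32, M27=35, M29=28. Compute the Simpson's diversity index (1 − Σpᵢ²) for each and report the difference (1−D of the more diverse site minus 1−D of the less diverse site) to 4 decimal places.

0.0547

Station 1: N=192, proportions 0.161458, 0.166667, 0.151042, 0.161458, 0.197917, 0.161458, giving 1−D = 0.832031 (working shown to 6 dp, full precision carried).
Station 2: N=298, proportions 0.11745, 0.120805, 0.09396, 0.134228, 0.127517, 0.087248, 0.107383, 0.11745, 0.09396, giving 1−D = 0.886739.
Difference = |0.832031 − 0.886739| = 0.054708, i.e. 0.0547 to 4 decimal places.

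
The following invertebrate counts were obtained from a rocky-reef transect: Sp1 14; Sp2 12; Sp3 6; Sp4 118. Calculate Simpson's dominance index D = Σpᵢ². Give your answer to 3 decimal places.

0.636

Total N = 14+12+6+118 = 150, so the proportions are 0.09333, 0.08, 0.04, 0.78667 (working shown to 5 dp, full precision carried).
D = 0.09333² + 0.08² + 0.04² + 0.78667² = 0.00871 + 0.00640 + 0.00160 + 0.61884 = 0.63556.
To 3 decimal places, D = 0.636.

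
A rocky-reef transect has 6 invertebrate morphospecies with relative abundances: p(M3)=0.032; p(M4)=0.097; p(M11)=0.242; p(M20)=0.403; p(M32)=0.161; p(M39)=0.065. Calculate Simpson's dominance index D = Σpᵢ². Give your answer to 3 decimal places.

0.262

D = 0.032² + 0.097² + 0.242² + 0.403² + 0.161² + 0.065² = 0.00102 + 0.00941 + 0.05856 + 0.16241 + 0.02592 + 0.00423 = 0.26155 (working shown to 5 dp, full precision carried).
To 3 decimal places, D = 0.262.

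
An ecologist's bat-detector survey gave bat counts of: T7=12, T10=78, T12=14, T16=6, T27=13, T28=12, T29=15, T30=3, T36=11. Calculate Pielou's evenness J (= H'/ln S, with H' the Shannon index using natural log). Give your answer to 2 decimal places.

0.79

Total N = 12+78+14+6+13+12+15+3+11 = 164, so the proportions are 0.0732, 0.4756, 0.0854, 0.0366, 0.0793, 0.0732, 0.0915, 0.0183, 0.0671 (working shown to 4 dp, full precision carried).
H' = −Σ pᵢ ln pᵢ = −((-0.1913) + (-0.3535) + (-0.2101) + (-0.1210) + (-0.2009) + (-0.1913) + (-0.2188) + (-0.0732) + (-0.1812)) = 1.7414.
With S = 9 species, ln S = 2.1972, so J = 1.7414/2.1972 = 0.7925, i.e. 0.79 to 2 decimal places.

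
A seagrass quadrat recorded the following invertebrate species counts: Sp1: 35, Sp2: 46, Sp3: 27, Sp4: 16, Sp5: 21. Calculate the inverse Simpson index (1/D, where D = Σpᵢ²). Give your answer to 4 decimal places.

Total N = 35+46+27+16+21 = 145, so the proportions are 0.24137931, 0.31724138, 0.1862069, 0.11034483, 0.14482759 (working shown to 8 dp, full precision carried).
D = 0.24137931² + 0.31724138² + 0.1862069² + 0.11034483² + 0.14482759² = 0.05826397 + 0.10064209 + 0.03467301 + 0.01217598 + 0.02097503 = 0.22673008.
So 1/D = 4.410531, i.e. 4.4105 to 4 decimal places.

4.4105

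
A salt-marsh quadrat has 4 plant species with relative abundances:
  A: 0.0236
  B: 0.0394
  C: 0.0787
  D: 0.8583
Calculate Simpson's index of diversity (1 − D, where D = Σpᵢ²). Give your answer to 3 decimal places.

D = 0.0236² + 0.0394² + 0.0787² + 0.8583² = 0.00056 + 0.00155 + 0.00619 + 0.73668 = 0.74498 (working shown to 5 dp, full precision carried).
So 1 − D = 0.25502, i.e. 0.255 to 3 decimal places.

0.255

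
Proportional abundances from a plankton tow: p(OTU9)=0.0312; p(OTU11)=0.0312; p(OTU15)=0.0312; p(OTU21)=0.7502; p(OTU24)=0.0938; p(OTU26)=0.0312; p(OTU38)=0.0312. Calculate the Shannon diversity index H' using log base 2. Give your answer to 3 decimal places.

Each pᵢ log₂ pᵢ term (working shown to 5 dp, full precision carried): 0.0312×(-5.00231)=-0.15607, 0.0312×(-5.00231)=-0.15607, 0.0312×(-5.00231)=-0.15607, 0.7502×(-0.41465)=-0.31107, 0.0938×(-3.41427)=-0.32026, 0.0312×(-5.00231)=-0.15607, 0.0312×(-5.00231)=-0.15607.
Sum = -1.41169, so H' = 1.412.

1.412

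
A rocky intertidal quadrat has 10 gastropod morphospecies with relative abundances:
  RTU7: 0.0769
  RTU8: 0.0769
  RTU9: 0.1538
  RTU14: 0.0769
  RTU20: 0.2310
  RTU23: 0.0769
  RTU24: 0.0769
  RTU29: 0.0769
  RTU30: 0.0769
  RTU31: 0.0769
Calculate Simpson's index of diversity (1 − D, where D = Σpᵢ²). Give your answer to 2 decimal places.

0.88

D = 0.0769² + 0.0769² + 0.1538² + 0.0769² + 0.231² + 0.0769² + 0.0769² + 0.0769² + 0.0769² + 0.0769² = 0.0059 + 0.0059 + 0.0237 + 0.0059 + 0.0534 + 0.0059 + 0.0059 + 0.0059 + 0.0059 + 0.0059 = 0.1243 (working shown to 4 dp, full precision carried).
So 1 − D = 0.8757, i.e. 0.88 to 2 decimal places.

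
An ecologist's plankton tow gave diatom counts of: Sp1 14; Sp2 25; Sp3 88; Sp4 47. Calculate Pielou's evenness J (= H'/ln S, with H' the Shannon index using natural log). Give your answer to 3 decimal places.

Total N = 14+25+88+47 = 174, so the proportions are 0.08046, 0.14368, 0.50575, 0.27011 (working shown to 5 dp, full precision carried).
H' = −Σ pᵢ ln pᵢ = −((-0.20276) + (-0.27876) + (-0.34478) + (-0.35356)) = 1.17985.
With S = 4 species, ln S = 1.38629, so J = 1.17985/1.38629 = 0.85108, i.e. 0.851 to 3 decimal places.

0.851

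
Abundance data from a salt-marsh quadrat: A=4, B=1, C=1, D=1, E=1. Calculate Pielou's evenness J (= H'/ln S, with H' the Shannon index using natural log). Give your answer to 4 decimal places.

Total N = 4+1+1+1+1 = 8, so the proportions are 0.5, 0.125, 0.125, 0.125, 0.125 (working shown to 6 dp, full precision carried).
H' = −Σ pᵢ ln pᵢ = −((-0.346574) + (-0.259930) + (-0.259930) + (-0.259930) + (-0.259930)) = 1.386294.
With S = 5 species, ln S = 1.609438, so J = 1.386294/1.609438 = 0.861353, i.e. 0.8614 to 4 decimal places.

0.8614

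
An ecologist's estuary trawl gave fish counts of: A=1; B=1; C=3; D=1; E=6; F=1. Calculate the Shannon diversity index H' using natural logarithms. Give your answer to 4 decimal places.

1.4845

Total N = 1+1+3+1+6+1 = 13, so the proportions are 0.076923, 0.076923, 0.230769, 0.076923, 0.461538, 0.076923 (working shown to 6 dp, full precision carried).
Each pᵢ ln pᵢ term: 0.076923×(-2.564949)=-0.197304, 0.076923×(-2.564949)=-0.197304, 0.230769×(-1.466337)=-0.338385, 0.076923×(-2.564949)=-0.197304, 0.461538×(-0.773190)=-0.356857, 0.076923×(-2.564949)=-0.197304.
Sum = -1.484458, so H' = 1.4845.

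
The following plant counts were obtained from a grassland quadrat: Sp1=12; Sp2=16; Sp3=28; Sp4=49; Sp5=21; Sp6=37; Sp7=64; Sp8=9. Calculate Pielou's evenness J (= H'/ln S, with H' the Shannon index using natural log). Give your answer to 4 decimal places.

0.9125

Total N = 12+16+28+49+21+37+64+9 = 236, so the proportions are 0.050847, 0.067797, 0.118644, 0.207627, 0.088983, 0.15678, 0.271186, 0.038136 (working shown to 6 dp, full precision carried).
H' = −Σ pᵢ ln pᵢ = −((-0.151471) + (-0.182457) + (-0.252905) + (-0.326392) + (-0.215278) + (-0.290499) + (-0.353884) + (-0.124574)) = 1.897460.
With S = 8 species, ln S = 2.079442, so J = 1.897460/2.079442 = 0.912485, i.e. 0.9125 to 4 decimal places.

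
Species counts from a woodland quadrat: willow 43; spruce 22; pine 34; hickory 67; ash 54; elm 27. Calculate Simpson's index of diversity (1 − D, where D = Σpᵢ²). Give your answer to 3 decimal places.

0.809

Total N = 43+22+34+67+54+27 = 247, so the proportions are 0.17409, 0.08907, 0.13765, 0.27126, 0.21862, 0.10931 (working shown to 5 dp, full precision carried).
D = 0.17409² + 0.08907² + 0.13765² + 0.27126² + 0.21862² + 0.10931² = 0.03031 + 0.00793 + 0.01895 + 0.07358 + 0.04780 + 0.01195 = 0.19051.
So 1 − D = 0.80949, i.e. 0.809 to 3 decimal places.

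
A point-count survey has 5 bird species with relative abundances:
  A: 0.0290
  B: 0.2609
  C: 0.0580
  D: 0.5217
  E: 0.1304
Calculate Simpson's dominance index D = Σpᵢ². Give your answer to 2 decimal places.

0.36

D = 0.029² + 0.2609² + 0.058² + 0.5217² + 0.1304² = 0.0008 + 0.0681 + 0.0034 + 0.2722 + 0.0170 = 0.3614 (working shown to 4 dp, full precision carried).
To 2 decimal places, D = 0.36.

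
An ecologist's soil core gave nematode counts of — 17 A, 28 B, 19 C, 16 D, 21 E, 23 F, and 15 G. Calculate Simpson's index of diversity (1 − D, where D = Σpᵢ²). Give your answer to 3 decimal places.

0.851

Total N = 17+28+19+16+21+23+15 = 139, so the proportions are 0.1223, 0.20144, 0.13669, 0.11511, 0.15108, 0.16547, 0.10791 (working shown to 5 dp, full precision carried).
D = 0.1223² + 0.20144² + 0.13669² + 0.11511² + 0.15108² + 0.16547² + 0.10791² = 0.01496 + 0.04058 + 0.01868 + 0.01325 + 0.02282 + 0.02738 + 0.01165 = 0.14932.
So 1 − D = 0.85068, i.e. 0.851 to 3 decimal places.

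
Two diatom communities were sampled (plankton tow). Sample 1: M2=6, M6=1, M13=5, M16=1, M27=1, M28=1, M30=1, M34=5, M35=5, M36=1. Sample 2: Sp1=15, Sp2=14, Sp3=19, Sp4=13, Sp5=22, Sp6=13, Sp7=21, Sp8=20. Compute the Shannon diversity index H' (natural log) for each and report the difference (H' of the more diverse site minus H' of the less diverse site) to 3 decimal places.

Sample 1: N=27, proportions 0.22222, 0.03704, 0.18519, 0.03704, 0.03704, 0.03704, 0.03704, 0.18519, 0.18519, 0.03704, giving H' = 2.00354 (working shown to 5 dp, full precision carried).
Sample 2: N=137, proportions 0.10949, 0.10219, 0.13869, 0.09489, 0.16058, 0.09489, 0.15328, 0.14599, giving H' = 2.05828.
Difference = |2.00354 − 2.05828| = 0.05474, i.e. 0.055 to 3 decimal places.

0.055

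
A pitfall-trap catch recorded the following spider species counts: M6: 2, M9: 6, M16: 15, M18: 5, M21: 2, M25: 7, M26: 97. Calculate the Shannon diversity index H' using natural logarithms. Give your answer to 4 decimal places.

Total N = 2+6+15+5+2+7+97 = 134, so the proportions are 0.014925, 0.044776, 0.11194, 0.037313, 0.014925, 0.052239, 0.723881 (working shown to 6 dp, full precision carried).
Each pᵢ ln pᵢ term: 0.014925×(-4.204693)=-0.062757, 0.044776×(-3.106080)=-0.139078, 0.11194×(-2.189790)=-0.245126, 0.037313×(-3.288402)=-0.122702, 0.014925×(-4.204693)=-0.062757, 0.052239×(-2.951930)=-0.154205, 0.723881×(-0.323129)=-0.233907.
Sum = -1.020531, so H' = 1.0205.

1.0205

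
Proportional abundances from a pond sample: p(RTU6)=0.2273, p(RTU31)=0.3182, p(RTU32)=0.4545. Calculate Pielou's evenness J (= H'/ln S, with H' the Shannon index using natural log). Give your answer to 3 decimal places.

H' = −Σ pᵢ ln pᵢ = −((-0.33674) + (-0.36436) + (-0.35840)) = 1.05950 (working shown to 5 dp, full precision carried).
With S = 3 species, ln S = 1.09861, so J = 1.05950/1.09861 = 0.96440, i.e. 0.964 to 3 decimal places.

0.964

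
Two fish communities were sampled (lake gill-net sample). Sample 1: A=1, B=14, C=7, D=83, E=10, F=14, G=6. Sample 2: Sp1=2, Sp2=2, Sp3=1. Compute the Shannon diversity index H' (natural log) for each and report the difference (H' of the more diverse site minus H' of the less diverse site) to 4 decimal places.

Sample 1: N=135, proportions 0.007407, 0.103704, 0.051852, 0.614815, 0.074074, 0.103704, 0.044444, giving H' = 1.290051 (working shown to 6 dp, full precision carried).
Sample 2: N=5, proportions 0.4, 0.4, 0.2, giving H' = 1.054920.
Difference = |1.290051 − 1.054920| = 0.235131, i.e. 0.2351 to 4 decimal places.

0.2351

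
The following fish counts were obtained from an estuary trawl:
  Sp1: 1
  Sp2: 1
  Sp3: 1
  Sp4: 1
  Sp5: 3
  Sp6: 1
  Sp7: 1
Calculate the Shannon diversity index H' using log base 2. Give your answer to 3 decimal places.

Total N = 1+1+1+1+3+1+1 = 9, so the proportions are 0.11111, 0.11111, 0.11111, 0.11111, 0.33333, 0.11111, 0.11111 (working shown to 5 dp, full precision carried).
Each pᵢ log₂ pᵢ term: 0.11111×(-3.16993)=-0.35221, 0.11111×(-3.16993)=-0.35221, 0.11111×(-3.16993)=-0.35221, 0.11111×(-3.16993)=-0.35221, 0.33333×(-1.58496)=-0.52832, 0.11111×(-3.16993)=-0.35221, 0.11111×(-3.16993)=-0.35221.
Sum = -2.64160, so H' = 2.642.

2.642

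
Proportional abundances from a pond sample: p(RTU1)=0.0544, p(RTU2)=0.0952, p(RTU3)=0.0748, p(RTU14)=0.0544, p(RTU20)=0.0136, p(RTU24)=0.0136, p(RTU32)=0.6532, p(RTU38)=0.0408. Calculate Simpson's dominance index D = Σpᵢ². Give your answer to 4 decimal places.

D = 0.0544² + 0.0952² + 0.0748² + 0.0544² + 0.0136² + 0.0136² + 0.6532² + 0.0408² = 0.002959 + 0.009063 + 0.005595 + 0.002959 + 0.000185 + 0.000185 + 0.426670 + 0.001665 = 0.449282 (working shown to 6 dp, full precision carried).
To 4 decimal places, D = 0.4493.

0.4493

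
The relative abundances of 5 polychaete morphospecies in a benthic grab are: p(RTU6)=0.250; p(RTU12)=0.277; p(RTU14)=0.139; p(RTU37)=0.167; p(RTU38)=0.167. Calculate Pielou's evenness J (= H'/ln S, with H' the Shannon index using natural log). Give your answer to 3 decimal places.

H' = −Σ pᵢ ln pᵢ = −((-0.34657) + (-0.35560) + (-0.27429) + (-0.29889) + (-0.29889)) = 1.57424 (working shown to 5 dp, full precision carried).
With S = 5 species, ln S = 1.60944, so J = 1.57424/1.60944 = 0.97813, i.e. 0.978 to 3 decimal places.

0.978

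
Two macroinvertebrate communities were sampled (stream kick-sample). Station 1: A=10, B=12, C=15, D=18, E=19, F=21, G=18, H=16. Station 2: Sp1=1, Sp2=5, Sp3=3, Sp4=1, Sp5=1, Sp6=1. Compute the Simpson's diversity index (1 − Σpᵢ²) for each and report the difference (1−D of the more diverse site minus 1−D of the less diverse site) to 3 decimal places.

Station 1: N=129, proportions 0.07752, 0.09302, 0.11628, 0.13953, 0.14729, 0.16279, 0.13953, 0.12403, giving 1−D = 0.86930 (working shown to 5 dp, full precision carried).
Station 2: N=12, proportions 0.08333, 0.41667, 0.25, 0.08333, 0.08333, 0.08333, giving 1−D = 0.73611.
Difference = |0.86930 − 0.73611| = 0.13319, i.e. 0.133 to 3 decimal places.

0.133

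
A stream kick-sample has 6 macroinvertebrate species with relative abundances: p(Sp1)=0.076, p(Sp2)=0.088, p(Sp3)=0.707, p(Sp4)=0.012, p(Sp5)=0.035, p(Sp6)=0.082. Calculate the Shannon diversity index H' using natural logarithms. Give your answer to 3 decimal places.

Each pᵢ ln pᵢ term (working shown to 5 dp, full precision carried): 0.076×(-2.57702)=-0.19585, 0.088×(-2.43042)=-0.21388, 0.707×(-0.34672)=-0.24513, 0.012×(-4.42285)=-0.05307, 0.035×(-3.35241)=-0.11733, 0.082×(-2.50104)=-0.20508.
Sum = -1.03036, so H' = 1.030.

1.030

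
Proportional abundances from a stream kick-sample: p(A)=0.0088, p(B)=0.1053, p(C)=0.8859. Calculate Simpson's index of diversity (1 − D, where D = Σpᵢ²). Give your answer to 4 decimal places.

D = 0.0088² + 0.1053² + 0.8859² = 0.000077 + 0.011088 + 0.784819 = 0.795984 (working shown to 6 dp, full precision carried).
So 1 − D = 0.204016, i.e. 0.2040 to 4 decimal places.

0.2040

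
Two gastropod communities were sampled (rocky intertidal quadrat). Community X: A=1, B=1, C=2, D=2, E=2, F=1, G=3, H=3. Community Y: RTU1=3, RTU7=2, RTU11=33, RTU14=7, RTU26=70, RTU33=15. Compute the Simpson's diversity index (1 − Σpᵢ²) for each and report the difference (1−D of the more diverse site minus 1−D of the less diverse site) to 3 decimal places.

0.225

Community X: N=15, proportions 0.06667, 0.06667, 0.13333, 0.13333, 0.13333, 0.06667, 0.2, 0.2, giving 1−D = 0.85333 (working shown to 5 dp, full precision carried).
Community Y: N=130, proportions 0.02308, 0.01538, 0.25385, 0.05385, 0.53846, 0.11538, giving 1−D = 0.62864.
Difference = |0.85333 − 0.62864| = 0.22469, i.e. 0.225 to 3 decimal places.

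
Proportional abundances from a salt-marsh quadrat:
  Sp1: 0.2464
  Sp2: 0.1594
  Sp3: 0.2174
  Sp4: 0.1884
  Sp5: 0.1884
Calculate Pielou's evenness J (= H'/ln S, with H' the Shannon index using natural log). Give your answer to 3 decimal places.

0.993

H' = −Σ pᵢ ln pᵢ = −((-0.34516) + (-0.29271) + (-0.33176) + (-0.31448) + (-0.31448)) = 1.59858 (working shown to 5 dp, full precision carried).
With S = 5 species, ln S = 1.60944, so J = 1.59858/1.60944 = 0.99325, i.e. 0.993 to 3 decimal places.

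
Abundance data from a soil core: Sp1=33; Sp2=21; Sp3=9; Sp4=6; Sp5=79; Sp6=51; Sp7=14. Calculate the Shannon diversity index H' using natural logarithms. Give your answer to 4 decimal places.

Total N = 33+21+9+6+79+51+14 = 213, so the proportions are 0.15493, 0.098592, 0.042254, 0.028169, 0.370892, 0.239437, 0.065728 (working shown to 6 dp, full precision carried).
Each pᵢ ln pᵢ term: 0.15493×(-1.864785)=-0.288910, 0.098592×(-2.316770)=-0.228414, 0.042254×(-3.164068)=-0.133693, 0.028169×(-3.569533)=-0.100550, 0.370892×(-0.991844)=-0.367867, 0.239437×(-1.429467)=-0.342267, 0.065728×(-2.722235)=-0.178926.
Sum = -1.640627, so H' = 1.6406.

1.6406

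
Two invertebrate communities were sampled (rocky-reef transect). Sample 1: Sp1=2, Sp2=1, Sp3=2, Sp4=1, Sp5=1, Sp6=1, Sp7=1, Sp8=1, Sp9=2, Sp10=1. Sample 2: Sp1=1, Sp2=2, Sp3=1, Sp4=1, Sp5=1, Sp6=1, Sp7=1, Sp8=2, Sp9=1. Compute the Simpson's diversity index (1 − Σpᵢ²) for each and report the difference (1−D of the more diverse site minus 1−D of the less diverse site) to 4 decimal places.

0.0115

Sample 1: N=13, proportions 0.153846, 0.076923, 0.153846, 0.076923, 0.076923, 0.076923, 0.076923, 0.076923, 0.153846, 0.076923, giving 1−D = 0.887574 (working shown to 6 dp, full precision carried).
Sample 2: N=11, proportions 0.090909, 0.181818, 0.090909, 0.090909, 0.090909, 0.090909, 0.090909, 0.181818, 0.090909, giving 1−D = 0.876033.
Difference = |0.887574 − 0.876033| = 0.011541, i.e. 0.0115 to 4 decimal places.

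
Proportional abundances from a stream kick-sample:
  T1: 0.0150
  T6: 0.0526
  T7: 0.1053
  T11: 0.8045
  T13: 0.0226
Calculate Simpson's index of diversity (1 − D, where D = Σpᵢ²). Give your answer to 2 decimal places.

0.34

D = 0.015² + 0.0526² + 0.1053² + 0.8045² + 0.0226² = 0.0002 + 0.0028 + 0.0111 + 0.6472 + 0.0005 = 0.6618 (working shown to 4 dp, full precision carried).
So 1 − D = 0.3382, i.e. 0.34 to 2 decimal places.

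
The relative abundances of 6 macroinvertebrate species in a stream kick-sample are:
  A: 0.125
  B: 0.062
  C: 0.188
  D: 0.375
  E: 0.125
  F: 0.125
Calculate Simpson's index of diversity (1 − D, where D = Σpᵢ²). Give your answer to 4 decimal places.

0.7733

D = 0.125² + 0.062² + 0.188² + 0.375² + 0.125² + 0.125² = 0.015625 + 0.003844 + 0.035344 + 0.140625 + 0.015625 + 0.015625 = 0.226688 (working shown to 6 dp, full precision carried).
So 1 − D = 0.773312, i.e. 0.7733 to 4 decimal places.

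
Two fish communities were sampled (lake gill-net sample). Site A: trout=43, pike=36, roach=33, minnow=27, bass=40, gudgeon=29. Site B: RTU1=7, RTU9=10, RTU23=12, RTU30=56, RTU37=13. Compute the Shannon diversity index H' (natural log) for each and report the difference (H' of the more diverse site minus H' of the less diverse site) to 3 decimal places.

0.512

Site A: N=208, proportions 0.20673, 0.17308, 0.15865, 0.12981, 0.19231, 0.13942, giving H' = 1.77832 (working shown to 5 dp, full precision carried).
Site B: N=98, proportions 0.07143, 0.10204, 0.12245, 0.57143, 0.13265, giving H' = 1.26629.
Difference = |1.77832 − 1.26629| = 0.51203, i.e. 0.512 to 3 decimal places.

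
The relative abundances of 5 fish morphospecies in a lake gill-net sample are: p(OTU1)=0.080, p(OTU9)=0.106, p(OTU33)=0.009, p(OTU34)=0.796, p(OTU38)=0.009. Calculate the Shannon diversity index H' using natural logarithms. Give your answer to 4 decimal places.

0.7064

Each pᵢ ln pᵢ term (working shown to 6 dp, full precision carried): 0.08×(-2.525729)=-0.202058, 0.106×(-2.244316)=-0.237898, 0.009×(-4.710531)=-0.042395, 0.796×(-0.228156)=-0.181612, 0.009×(-4.710531)=-0.042395.
Sum = -0.706358, so H' = 0.7064.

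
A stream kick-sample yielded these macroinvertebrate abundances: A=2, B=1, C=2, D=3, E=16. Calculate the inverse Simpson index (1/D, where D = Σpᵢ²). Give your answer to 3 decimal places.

Total N = 2+1+2+3+16 = 24, so the proportions are 0.083333, 0.041667, 0.083333, 0.125, 0.666667 (working shown to 6 dp, full precision carried).
D = 0.083333² + 0.041667² + 0.083333² + 0.125² + 0.666667² = 0.006944 + 0.001736 + 0.006944 + 0.015625 + 0.444444 = 0.475694.
So 1/D = 2.10219, i.e. 2.102 to 3 decimal places.

2.102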